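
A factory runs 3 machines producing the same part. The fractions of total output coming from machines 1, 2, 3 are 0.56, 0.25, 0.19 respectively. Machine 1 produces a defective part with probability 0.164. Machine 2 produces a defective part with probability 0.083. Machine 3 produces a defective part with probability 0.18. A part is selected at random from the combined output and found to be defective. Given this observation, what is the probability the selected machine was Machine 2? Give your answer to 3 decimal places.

Tabulate prior·likelihood by source: [1] prior 0.56, lik 0.164, product 0.09184; [2] prior 0.25, lik 0.083, product 0.02075; [3] prior 0.19, lik 0.18, product 0.03420.
Normalizing constant = 0.14679; the posterior for Machine 2 is its product over the sum, 0.02075/0.14679 = 0.141.

Posterior probability ≈ 0.141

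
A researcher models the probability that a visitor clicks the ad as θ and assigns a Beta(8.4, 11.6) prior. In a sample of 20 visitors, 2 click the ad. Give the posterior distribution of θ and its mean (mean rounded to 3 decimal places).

Observing 2 successes and 18 failures updates Beta(8.4, 11.6) by adding the success and failure counts to the two shape parameters: α = 8.4+2 = 10.4, β = 11.6+18 = 29.6.
Posterior mean = α/(α+β) = 10.4/40 = 0.260.

Posterior: Beta(10.4, 29.6); mean ≈ 0.260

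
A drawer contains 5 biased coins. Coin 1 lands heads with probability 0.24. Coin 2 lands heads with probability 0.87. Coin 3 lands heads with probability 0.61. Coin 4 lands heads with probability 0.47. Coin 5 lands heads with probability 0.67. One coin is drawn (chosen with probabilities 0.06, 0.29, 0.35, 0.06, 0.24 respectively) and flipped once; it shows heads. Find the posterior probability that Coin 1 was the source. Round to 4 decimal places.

Tabulate prior·likelihood by source: [1] prior 0.06, lik 0.24, product 0.01440; [2] prior 0.29, lik 0.87, product 0.2523; [3] prior 0.35, lik 0.61, product 0.2135; [4] prior 0.06, lik 0.47, product 0.02820; [5] prior 0.24, lik 0.67, product 0.1608.
Normalizing constant = 0.66920; the posterior for Coin 1 is its product over the sum, 0.01440/0.66920 = 0.0215.

Posterior probability ≈ 0.0215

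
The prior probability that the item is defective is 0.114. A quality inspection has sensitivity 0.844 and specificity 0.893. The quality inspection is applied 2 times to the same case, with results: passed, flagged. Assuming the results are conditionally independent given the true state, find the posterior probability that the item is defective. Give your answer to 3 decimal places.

With H the event that the item is defective, the joint likelihood of the observed sequence is P(data|H) = 0.156·0.844 = 0.13166 and P(data|¬H) = 0.893·0.107 = 0.095551.
Bayes: P(H|data) = 0.114·0.13166 / (0.114·0.13166 + 0.886·0.095551) = 0.015010/0.099668 = 0.1506.

Posterior P(H) ≈ 0.151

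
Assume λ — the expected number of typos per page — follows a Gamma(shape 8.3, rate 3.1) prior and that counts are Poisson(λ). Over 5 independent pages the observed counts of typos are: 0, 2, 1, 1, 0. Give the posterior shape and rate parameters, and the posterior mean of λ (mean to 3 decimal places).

Posterior: Gamma(shape=12.3, rate=8.1); mean ≈ 1.519

The Poisson likelihood adds the total count to the shape and the number of exposure periods to the rate. Here ∑xᵢ = 4 and n = 5, so shape 8.3→12.3 and rate 3.1→8.1.
Posterior mean = shape/rate = 12.3/8.1 = 1.519.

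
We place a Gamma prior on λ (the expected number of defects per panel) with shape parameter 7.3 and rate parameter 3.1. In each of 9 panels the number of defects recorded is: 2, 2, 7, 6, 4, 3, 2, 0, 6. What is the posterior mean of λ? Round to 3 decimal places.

Posterior mean ≈ 3.248

The Poisson likelihood adds the total count to the shape and the number of exposure periods to the rate. Here ∑xᵢ = 32 and n = 9, so shape 7.3→39.3 and rate 3.1→12.1.
Posterior mean = shape/rate = 39.3/12.1 = 3.248.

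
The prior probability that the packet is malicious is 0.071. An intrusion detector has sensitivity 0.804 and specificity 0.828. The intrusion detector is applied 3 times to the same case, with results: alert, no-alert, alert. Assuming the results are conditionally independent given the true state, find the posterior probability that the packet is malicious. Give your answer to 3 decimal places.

With H the event that the packet is malicious, the joint likelihood of the observed sequence is P(data|H) = 0.804·0.196·0.804 = 0.12670 and P(data|¬H) = 0.172·0.828·0.172 = 0.024496.
Bayes: P(H|data) = 0.071·0.12670 / (0.071·0.12670 + 0.929·0.024496) = 0.0089955/0.031752 = 0.2833.

Posterior P(H) ≈ 0.283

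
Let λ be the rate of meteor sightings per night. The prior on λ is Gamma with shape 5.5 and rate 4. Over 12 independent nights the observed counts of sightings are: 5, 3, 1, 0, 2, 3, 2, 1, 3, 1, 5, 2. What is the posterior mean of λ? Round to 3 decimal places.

The Poisson likelihood adds the total count to the shape and the number of exposure periods to the rate. Here ∑xᵢ = 28 and n = 12, so shape 5.5→33.5 and rate 4→16.
Posterior mean = shape/rate = 33.5/16 = 2.094.

Posterior mean ≈ 2.094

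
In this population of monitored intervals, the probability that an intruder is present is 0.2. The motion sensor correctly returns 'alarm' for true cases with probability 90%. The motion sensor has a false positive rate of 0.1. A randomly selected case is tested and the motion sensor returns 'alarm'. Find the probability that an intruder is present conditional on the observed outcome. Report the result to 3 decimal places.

Write H for 'an intruder is present'. Prior odds H:¬H = 0.2/0.8 = 0.25000. For the 'alarm' outcome, the likelihood ratio is 0.9/0.1 = 9.0000.
Posterior odds = 0.25000 × 9.0000 = 2.2500, so P(H|E) = 2.2500/(1+2.2500) = 0.692.

P(H | E) ≈ 0.692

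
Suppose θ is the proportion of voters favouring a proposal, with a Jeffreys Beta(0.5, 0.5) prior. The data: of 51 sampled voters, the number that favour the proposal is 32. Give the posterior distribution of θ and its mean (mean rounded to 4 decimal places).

Posterior: Beta(32.5, 19.5); mean ≈ 0.6250

The binomial likelihood is conjugate to the Beta prior: with 32 successes and 19 failures, the posterior is Beta(0.5+32, 0.5+19) = Beta(32.5, 19.5).
E[θ | data] = 32.5/(32.5+19.5) = 0.6250.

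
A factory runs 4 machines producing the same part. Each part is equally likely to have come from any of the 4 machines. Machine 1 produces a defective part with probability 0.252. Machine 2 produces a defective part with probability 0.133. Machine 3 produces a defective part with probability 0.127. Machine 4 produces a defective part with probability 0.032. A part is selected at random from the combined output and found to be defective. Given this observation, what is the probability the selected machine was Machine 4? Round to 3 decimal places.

Posterior probability ≈ 0.059

P(defective|M1) = 0.252; P(defective|M2) = 0.133; P(defective|M3) = 0.127; P(defective|M4) = 0.032.
Prior × likelihood for each source: 0.25·0.252=0.06300, 0.25·0.133=0.03325, 0.25·0.127=0.03175, 0.25·0.032=0.008000. Summing gives P(defective) = 0.13600.
P(Machine 4 | defective) = 0.008000 / 0.13600 = 0.059.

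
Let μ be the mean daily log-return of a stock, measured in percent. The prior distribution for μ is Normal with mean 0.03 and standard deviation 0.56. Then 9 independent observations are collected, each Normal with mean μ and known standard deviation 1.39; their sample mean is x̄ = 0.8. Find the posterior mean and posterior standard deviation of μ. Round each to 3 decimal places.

With known σ, the Normal prior is conjugate. Weight on the data is w = (n/σ²)/(n/σ² + 1/τ₀²) = 4.65814/(4.65814+3.18878) = 0.59363.
Posterior mean = w·x̄ + (1−w)·μ₀ = 0.59363·0.8 + 0.40637·0.03 = 0.487. Posterior variance = 1/(4.65814+3.18878) = 0.127439, so SD = 0.357.

Posterior mean ≈ 0.487; posterior SD ≈ 0.357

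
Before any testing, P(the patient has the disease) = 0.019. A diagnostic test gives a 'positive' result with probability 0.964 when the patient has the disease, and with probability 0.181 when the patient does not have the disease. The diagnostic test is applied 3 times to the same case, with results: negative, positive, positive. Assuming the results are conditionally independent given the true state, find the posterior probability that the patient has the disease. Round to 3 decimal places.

Posterior P(H) ≈ 0.024

With H the event that the patient has the disease, the joint likelihood of the observed sequence is P(data|H) = 0.036·0.964·0.964 = 0.033455 and P(data|¬H) = 0.819·0.181·0.181 = 0.026831.
Bayes: P(H|data) = 0.019·0.033455 / (0.019·0.033455 + 0.981·0.026831) = 0.00063564/0.026957 = 0.0236.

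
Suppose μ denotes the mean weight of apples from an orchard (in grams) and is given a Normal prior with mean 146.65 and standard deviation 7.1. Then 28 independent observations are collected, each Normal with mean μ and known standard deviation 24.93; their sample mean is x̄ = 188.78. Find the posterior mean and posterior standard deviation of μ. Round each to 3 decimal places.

Posterior mean ≈ 175.900; posterior SD ≈ 3.926

Prior precision 1/τ₀² = 1/7.1² = 0.0198373; data precision n/σ² = 28/24.93² = 0.0450519.
Posterior precision = 0.0198373 + 0.0450519 = 0.0648893, giving posterior SD = 1/√0.0648893 = 3.926.
Posterior mean = (0.0198373·146.65 + 0.0450519·188.78) / 0.0648893 = 175.900.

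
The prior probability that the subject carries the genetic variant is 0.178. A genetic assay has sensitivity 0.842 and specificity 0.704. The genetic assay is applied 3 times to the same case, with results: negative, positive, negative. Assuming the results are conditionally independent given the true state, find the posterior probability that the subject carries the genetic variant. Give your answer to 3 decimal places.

Posterior P(H) ≈ 0.030

Let H be the event that the subject carries the genetic variant; start with P(H) = 0.178. P('positive'|H) = 0.842, P('positive'|¬H) = 0.296.
Update on result 1 ('negative'): P(H) ← 0.158·0.1780 / (0.158·0.1780 + 0.704·0.8220) = 0.028124/0.60681 = 0.0463.
Update on result 2 ('positive'): P(H) ← 0.842·0.0463 / (0.842·0.0463 + 0.296·0.9537) = 0.039024/0.32131 = 0.1215.
Update on result 3 ('negative'): P(H) ← 0.158·0.1215 / (0.158·0.1215 + 0.704·0.8785) = 0.019190/0.63769 = 0.0301.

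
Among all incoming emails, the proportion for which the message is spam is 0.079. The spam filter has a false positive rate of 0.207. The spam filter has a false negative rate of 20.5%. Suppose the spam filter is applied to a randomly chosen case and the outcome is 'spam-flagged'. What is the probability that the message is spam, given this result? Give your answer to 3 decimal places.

Let H be the event that the message is spam. P(H) = 0.079, so P(¬H) = 0.921. With E the 'spam-flagged' result, P(E|H) = 0.795 and P(E|¬H) = 0.207.
P(E) = 0.795·0.079 + 0.207·0.921 = 0.062805 + 0.19065 = 0.25345.
By Bayes' theorem, P(H|E) = 0.062805 / 0.25345 = 0.248.

P(H | E) ≈ 0.248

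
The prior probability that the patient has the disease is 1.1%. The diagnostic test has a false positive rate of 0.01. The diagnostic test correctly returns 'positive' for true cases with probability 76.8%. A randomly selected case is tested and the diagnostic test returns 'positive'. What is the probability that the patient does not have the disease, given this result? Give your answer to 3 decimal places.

P(¬H | E) ≈ 0.539

Write H for 'the patient has the disease'. Prior odds H:¬H = 0.011/0.989 = 0.011122. For the 'positive' outcome, the likelihood ratio is 0.768/0.01 = 76.800.
Posterior odds = 0.011122 × 76.800 = 0.85420, so P(H|E) = 0.85420/(1+0.85420) = 0.461. Then P(¬H|E) = 1 − 0.461 = 0.539.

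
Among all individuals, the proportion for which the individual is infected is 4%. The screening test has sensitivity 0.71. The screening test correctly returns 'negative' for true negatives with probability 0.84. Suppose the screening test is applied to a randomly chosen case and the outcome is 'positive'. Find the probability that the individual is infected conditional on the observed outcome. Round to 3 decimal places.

P(H | E) ≈ 0.156

Write H for 'the individual is infected'. Prior odds H:¬H = 0.04/0.96 = 0.041667. For the 'positive' outcome, the likelihood ratio is 0.71/0.16 = 4.4375.
Posterior odds = 0.041667 × 4.4375 = 0.18490, so P(H|E) = 0.18490/(1+0.18490) = 0.156.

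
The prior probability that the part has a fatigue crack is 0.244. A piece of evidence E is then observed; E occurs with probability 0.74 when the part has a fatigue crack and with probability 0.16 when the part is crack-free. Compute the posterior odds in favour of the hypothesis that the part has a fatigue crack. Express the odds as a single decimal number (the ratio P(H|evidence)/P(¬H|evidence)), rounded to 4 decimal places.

Prior odds = 0.244/(1−0.244) = 0.32275. In log-odds, ln(0.32275) = -1.1309.
Add log likelihood ratio: ln(4.6250) = 1.5315.
Posterior log-odds = 0.40060, so posterior odds = exp(0.40060) = 1.4927.

Posterior odds ≈ 1.4927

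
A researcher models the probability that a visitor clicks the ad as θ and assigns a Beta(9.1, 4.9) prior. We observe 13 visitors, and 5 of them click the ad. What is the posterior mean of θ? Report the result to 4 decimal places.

The binomial likelihood is conjugate to the Beta prior: with 5 successes and 8 failures, the posterior is Beta(9.1+5, 4.9+8) = Beta(14.1, 12.9).
E[θ | data] = 14.1/(14.1+12.9) = 0.5222.

Posterior mean ≈ 0.5222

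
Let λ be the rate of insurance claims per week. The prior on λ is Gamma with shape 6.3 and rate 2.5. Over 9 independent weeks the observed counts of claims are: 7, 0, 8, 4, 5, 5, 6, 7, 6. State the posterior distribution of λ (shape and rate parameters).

The Poisson likelihood adds the total count to the shape and the number of exposure periods to the rate. Here ∑xᵢ = 48 and n = 9, so shape 6.3→54.3 and rate 2.5→11.5.

Posterior: Gamma(shape=54.3, rate=11.5)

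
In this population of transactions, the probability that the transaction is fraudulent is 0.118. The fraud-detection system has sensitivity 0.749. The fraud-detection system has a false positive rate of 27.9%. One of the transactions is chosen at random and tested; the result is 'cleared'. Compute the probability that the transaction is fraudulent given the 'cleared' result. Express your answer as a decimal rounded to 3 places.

Let H be the event that the transaction is fraudulent. P(H) = 0.118, so P(¬H) = 0.882. With E the 'cleared' result, P(E|H) = 0.251 and P(E|¬H) = 0.721.
P(E) = 0.251·0.118 + 0.721·0.882 = 0.029618 + 0.63592 = 0.66554.
By Bayes' theorem, P(H|E) = 0.029618 / 0.66554 = 0.045.

P(H | E) ≈ 0.045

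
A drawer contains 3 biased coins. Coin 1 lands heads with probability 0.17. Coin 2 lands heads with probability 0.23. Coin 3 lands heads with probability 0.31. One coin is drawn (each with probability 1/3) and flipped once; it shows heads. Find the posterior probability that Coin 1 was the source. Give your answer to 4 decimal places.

Posterior probability ≈ 0.2394

Tabulate prior·likelihood by source: [1] prior 0.333333, lik 0.17, product 0.05667; [2] prior 0.333333, lik 0.23, product 0.07667; [3] prior 0.333333, lik 0.31, product 0.1033.
Normalizing constant = 0.23667; the posterior for Coin 1 is its product over the sum, 0.05667/0.23667 = 0.2394.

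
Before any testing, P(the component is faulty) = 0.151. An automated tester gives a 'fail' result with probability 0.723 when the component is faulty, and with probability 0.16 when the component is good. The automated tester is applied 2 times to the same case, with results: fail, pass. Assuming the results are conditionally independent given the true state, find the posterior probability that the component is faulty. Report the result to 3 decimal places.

With H the event that the component is faulty, the joint likelihood of the observed sequence is P(data|H) = 0.723·0.277 = 0.20027 and P(data|¬H) = 0.16·0.84 = 0.13440.
Bayes: P(H|data) = 0.151·0.20027 / (0.151·0.20027 + 0.849·0.13440) = 0.030241/0.14435 = 0.2095.

Posterior P(H) ≈ 0.210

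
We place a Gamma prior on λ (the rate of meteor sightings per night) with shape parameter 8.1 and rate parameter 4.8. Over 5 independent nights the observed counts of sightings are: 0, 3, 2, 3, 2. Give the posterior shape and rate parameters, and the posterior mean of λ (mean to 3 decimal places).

Posterior: Gamma(shape=18.1, rate=9.8); mean ≈ 1.847

The Poisson likelihood adds the total count to the shape and the number of exposure periods to the rate. Here ∑xᵢ = 10 and n = 5, so shape 8.1→18.1 and rate 4.8→9.8.
Posterior mean = shape/rate = 18.1/9.8 = 1.847.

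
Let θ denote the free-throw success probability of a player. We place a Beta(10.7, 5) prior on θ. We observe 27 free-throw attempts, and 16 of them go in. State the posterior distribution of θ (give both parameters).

The binomial likelihood is conjugate to the Beta prior: with 16 successes and 11 failures, the posterior is Beta(10.7+16, 5+11) = Beta(26.7, 16).

Posterior: Beta(26.7, 16)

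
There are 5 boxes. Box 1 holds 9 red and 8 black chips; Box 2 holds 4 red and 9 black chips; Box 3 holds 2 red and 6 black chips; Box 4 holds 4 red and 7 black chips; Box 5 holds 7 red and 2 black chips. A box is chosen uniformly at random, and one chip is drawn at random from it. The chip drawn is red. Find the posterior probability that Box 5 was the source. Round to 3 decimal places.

Posterior probability ≈ 0.349

Tabulate prior·likelihood by source: [1] prior 0.2, lik 0.5294, product 0.1059; [2] prior 0.2, lik 0.3077, product 0.06154; [3] prior 0.2, lik 0.25, product 0.05000; [4] prior 0.2, lik 0.3636, product 0.07273; [5] prior 0.2, lik 0.7778, product 0.1556.
Normalizing constant = 0.44570; the posterior for Box 5 is its product over the sum, 0.1556/0.44570 = 0.349.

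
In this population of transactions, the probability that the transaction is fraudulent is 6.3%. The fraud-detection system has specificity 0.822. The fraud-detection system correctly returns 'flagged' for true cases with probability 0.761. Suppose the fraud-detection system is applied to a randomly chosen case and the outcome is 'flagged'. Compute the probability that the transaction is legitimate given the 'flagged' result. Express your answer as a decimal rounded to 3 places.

P(¬H | E) ≈ 0.777

Write H for 'the transaction is fraudulent'. Prior odds H:¬H = 0.063/0.937 = 0.067236. For the 'flagged' outcome, the likelihood ratio is 0.761/0.178 = 4.2753.
Posterior odds = 0.067236 × 4.2753 = 0.28745, so P(H|E) = 0.28745/(1+0.28745) = 0.223. Then P(¬H|E) = 1 − 0.223 = 0.777.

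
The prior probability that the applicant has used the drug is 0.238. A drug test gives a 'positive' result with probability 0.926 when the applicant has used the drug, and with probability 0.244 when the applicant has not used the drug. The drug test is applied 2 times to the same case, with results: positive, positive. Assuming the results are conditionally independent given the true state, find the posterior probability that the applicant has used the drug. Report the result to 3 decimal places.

Posterior P(H) ≈ 0.818

With H the event that the applicant has used the drug, the joint likelihood of the observed sequence is P(data|H) = 0.926·0.926 = 0.85748 and P(data|¬H) = 0.244·0.244 = 0.059536.
Bayes: P(H|data) = 0.238·0.85748 / (0.238·0.85748 + 0.762·0.059536) = 0.20408/0.24945 = 0.8181.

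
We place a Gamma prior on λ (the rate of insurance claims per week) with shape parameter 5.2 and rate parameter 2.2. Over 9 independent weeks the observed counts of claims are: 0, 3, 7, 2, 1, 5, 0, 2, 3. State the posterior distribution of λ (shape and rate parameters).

Total count ∑xᵢ = 23 over n = 9 weeks.
Gamma is conjugate to the Poisson likelihood: posterior is Gamma(shape = 5.2+23 = 28.2, rate = 2.2+9 = 11.2).

Posterior: Gamma(shape=28.2, rate=11.2)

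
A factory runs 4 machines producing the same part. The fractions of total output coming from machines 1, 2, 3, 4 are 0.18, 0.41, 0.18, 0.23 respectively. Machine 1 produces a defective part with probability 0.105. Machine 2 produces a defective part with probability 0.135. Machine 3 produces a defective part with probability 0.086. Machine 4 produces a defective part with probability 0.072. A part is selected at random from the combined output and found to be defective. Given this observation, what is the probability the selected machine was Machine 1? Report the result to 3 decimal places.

Posterior probability ≈ 0.178

Tabulate prior·likelihood by source: [1] prior 0.18, lik 0.105, product 0.01890; [2] prior 0.41, lik 0.135, product 0.05535; [3] prior 0.18, lik 0.086, product 0.01548; [4] prior 0.23, lik 0.072, product 0.01656.
Normalizing constant = 0.10629; the posterior for Machine 1 is its product over the sum, 0.01890/0.10629 = 0.178.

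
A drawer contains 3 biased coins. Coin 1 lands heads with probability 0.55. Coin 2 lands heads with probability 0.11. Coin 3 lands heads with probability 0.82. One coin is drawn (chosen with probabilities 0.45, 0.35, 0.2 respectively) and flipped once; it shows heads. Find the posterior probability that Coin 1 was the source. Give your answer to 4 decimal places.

Posterior probability ≈ 0.5500

Tabulate prior·likelihood by source: [1] prior 0.45, lik 0.55, product 0.2475; [2] prior 0.35, lik 0.11, product 0.03850; [3] prior 0.2, lik 0.82, product 0.1640.
Normalizing constant = 0.45000; the posterior for Coin 1 is its product over the sum, 0.2475/0.45000 = 0.5500.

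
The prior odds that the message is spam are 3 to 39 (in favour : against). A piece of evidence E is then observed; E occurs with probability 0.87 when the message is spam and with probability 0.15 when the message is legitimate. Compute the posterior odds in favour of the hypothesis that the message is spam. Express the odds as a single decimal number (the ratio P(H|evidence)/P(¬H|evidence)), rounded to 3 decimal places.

Prior odds = 3/39 = 0.076923. In log-odds, ln(0.076923) = -2.5649.
Add log likelihood ratio: ln(5.8000) = 1.7579.
Posterior log-odds = -0.80709, so posterior odds = exp(-0.80709) = 0.44615.

Posterior odds ≈ 0.446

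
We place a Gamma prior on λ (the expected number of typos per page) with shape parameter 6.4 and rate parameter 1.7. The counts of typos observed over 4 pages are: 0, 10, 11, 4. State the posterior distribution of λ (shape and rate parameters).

The Poisson likelihood adds the total count to the shape and the number of exposure periods to the rate. Here ∑xᵢ = 25 and n = 4, so shape 6.4→31.4 and rate 1.7→5.7.

Posterior: Gamma(shape=31.4, rate=5.7)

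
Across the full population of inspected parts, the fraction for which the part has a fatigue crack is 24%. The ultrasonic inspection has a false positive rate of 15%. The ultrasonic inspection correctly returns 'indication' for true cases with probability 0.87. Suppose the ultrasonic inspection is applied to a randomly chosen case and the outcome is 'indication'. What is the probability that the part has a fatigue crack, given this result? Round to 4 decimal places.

Let H be the event that the part has a fatigue crack. P(H) = 0.24, so P(¬H) = 0.76. With E the 'indication' result, P(E|H) = 0.87 and P(E|¬H) = 0.15.
P(E) = 0.87·0.24 + 0.15·0.76 = 0.20880 + 0.11400 = 0.32280.
By Bayes' theorem, P(H|E) = 0.20880 / 0.32280 = 0.6468.

P(H | E) ≈ 0.6468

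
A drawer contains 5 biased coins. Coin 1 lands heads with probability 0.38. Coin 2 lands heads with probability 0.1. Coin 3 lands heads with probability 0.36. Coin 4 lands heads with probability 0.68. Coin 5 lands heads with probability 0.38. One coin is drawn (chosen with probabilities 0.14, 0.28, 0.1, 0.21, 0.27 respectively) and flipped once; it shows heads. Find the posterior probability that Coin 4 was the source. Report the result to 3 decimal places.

Posterior probability ≈ 0.394

P(heads|C1) = 0.38; P(heads|C2) = 0.1; P(heads|C3) = 0.36; P(heads|C4) = 0.68; P(heads|C5) = 0.38.
Prior × likelihood for each source: 0.14·0.38=0.05320, 0.28·0.1=0.02800, 0.1·0.36=0.03600, 0.21·0.68=0.1428, 0.27·0.38=0.1026. Summing gives P(heads) = 0.36260.
P(Coin 4 | heads) = 0.1428 / 0.36260 = 0.394.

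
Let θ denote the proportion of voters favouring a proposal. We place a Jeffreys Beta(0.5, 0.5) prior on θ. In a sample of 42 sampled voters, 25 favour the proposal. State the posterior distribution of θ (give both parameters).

Observing 25 successes and 17 failures updates Beta(0.5, 0.5) by adding the success and failure counts to the two shape parameters: α = 0.5+25 = 25.5, β = 0.5+17 = 17.5.

Posterior: Beta(25.5, 17.5)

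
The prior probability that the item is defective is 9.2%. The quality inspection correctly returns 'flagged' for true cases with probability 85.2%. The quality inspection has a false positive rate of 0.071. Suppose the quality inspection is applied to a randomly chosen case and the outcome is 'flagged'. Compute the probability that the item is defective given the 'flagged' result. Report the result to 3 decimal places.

P(H | E) ≈ 0.549

Let H be the event that the item is defective. P(H) = 0.092, so P(¬H) = 0.908. With E the 'flagged' result, P(E|H) = 0.852 and P(E|¬H) = 0.071.
P(E) = 0.852·0.092 + 0.071·0.908 = 0.078384 + 0.064468 = 0.14285.
By Bayes' theorem, P(H|E) = 0.078384 / 0.14285 = 0.549.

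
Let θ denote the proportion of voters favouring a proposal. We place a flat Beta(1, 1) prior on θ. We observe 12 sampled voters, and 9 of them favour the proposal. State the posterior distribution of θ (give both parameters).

The binomial likelihood is conjugate to the Beta prior: with 9 successes and 3 failures, the posterior is Beta(1+9, 1+3) = Beta(10, 4).

Posterior: Beta(10, 4)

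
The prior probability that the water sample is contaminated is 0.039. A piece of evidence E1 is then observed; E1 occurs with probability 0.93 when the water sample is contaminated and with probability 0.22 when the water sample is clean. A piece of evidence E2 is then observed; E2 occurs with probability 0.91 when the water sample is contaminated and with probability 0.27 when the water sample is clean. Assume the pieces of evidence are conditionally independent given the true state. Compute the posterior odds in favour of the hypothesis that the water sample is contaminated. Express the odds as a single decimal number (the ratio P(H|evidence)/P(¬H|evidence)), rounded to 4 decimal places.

Posterior odds ≈ 0.5782

Prior odds = 0.039/(1−0.039) = 0.040583.
Likelihood ratio for E1 = 0.93/0.22 = 4.2273.
Likelihood ratio for E2 = 0.91/0.27 = 3.3704.
Posterior odds = prior odds × LR₁ × LR₂ = 0.57820.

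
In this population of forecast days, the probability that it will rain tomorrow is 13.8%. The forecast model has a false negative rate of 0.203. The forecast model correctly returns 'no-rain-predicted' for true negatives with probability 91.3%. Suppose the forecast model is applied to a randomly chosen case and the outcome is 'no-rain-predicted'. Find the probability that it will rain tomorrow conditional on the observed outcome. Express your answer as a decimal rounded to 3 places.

Let H be the event that it will rain tomorrow. P(H) = 0.138, so P(¬H) = 0.862. With E the 'no-rain-predicted' result, P(E|H) = 0.203 and P(E|¬H) = 0.913.
P(E) = 0.203·0.138 + 0.913·0.862 = 0.028014 + 0.78701 = 0.81502.
By Bayes' theorem, P(H|E) = 0.028014 / 0.81502 = 0.034.

P(H | E) ≈ 0.034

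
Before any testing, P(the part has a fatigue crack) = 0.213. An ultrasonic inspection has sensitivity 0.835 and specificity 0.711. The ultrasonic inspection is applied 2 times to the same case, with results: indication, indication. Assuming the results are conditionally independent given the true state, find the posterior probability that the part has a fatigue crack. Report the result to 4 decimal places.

With H the event that the part has a fatigue crack, the joint likelihood of the observed sequence is P(data|H) = 0.835·0.835 = 0.69722 and P(data|¬H) = 0.289·0.289 = 0.083521.
Bayes: P(H|data) = 0.213·0.69722 / (0.213·0.69722 + 0.787·0.083521) = 0.14851/0.21424 = 0.6932.

Posterior P(H) ≈ 0.6932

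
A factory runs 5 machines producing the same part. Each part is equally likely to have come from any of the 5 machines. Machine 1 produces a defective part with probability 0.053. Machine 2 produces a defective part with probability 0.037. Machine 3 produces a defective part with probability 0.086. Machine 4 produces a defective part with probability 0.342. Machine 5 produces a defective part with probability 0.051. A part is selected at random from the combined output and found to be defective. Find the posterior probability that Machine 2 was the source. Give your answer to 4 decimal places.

Posterior probability ≈ 0.0650

Tabulate prior·likelihood by source: [1] prior 0.2, lik 0.053, product 0.01060; [2] prior 0.2, lik 0.037, product 0.007400; [3] prior 0.2, lik 0.086, product 0.01720; [4] prior 0.2, lik 0.342, product 0.06840; [5] prior 0.2, lik 0.051, product 0.01020.
Normalizing constant = 0.11380; the posterior for Machine 2 is its product over the sum, 0.007400/0.11380 = 0.0650.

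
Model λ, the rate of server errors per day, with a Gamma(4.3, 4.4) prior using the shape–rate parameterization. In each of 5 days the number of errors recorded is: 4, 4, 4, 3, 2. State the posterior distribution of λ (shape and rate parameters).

Posterior: Gamma(shape=21.3, rate=9.4)

Total count ∑xᵢ = 17 over n = 5 days.
Gamma is conjugate to the Poisson likelihood: posterior is Gamma(shape = 4.3+17 = 21.3, rate = 4.4+5 = 9.4).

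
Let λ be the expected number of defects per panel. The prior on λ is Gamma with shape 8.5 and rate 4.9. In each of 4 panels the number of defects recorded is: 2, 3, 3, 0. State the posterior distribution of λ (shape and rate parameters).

The Poisson likelihood adds the total count to the shape and the number of exposure periods to the rate. Here ∑xᵢ = 8 and n = 4, so shape 8.5→16.5 and rate 4.9→8.9.

Posterior: Gamma(shape=16.5, rate=8.9)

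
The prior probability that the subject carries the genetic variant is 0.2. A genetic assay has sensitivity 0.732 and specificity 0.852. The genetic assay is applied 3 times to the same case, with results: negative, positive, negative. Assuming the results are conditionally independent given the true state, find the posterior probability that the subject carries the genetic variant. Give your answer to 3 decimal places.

Let H be the event that the subject carries the genetic variant; start with P(H) = 0.2. P('positive'|H) = 0.732, P('positive'|¬H) = 0.148.
Update on result 1 ('negative'): P(H) ← 0.268·0.2000 / (0.268·0.2000 + 0.852·0.8000) = 0.053600/0.73520 = 0.0729.
Update on result 2 ('positive'): P(H) ← 0.732·0.0729 / (0.732·0.0729 + 0.148·0.9271) = 0.053367/0.19058 = 0.2800.
Update on result 3 ('negative'): P(H) ← 0.268·0.2800 / (0.268·0.2800 + 0.852·0.7200) = 0.075047/0.68846 = 0.1090.

Posterior P(H) ≈ 0.109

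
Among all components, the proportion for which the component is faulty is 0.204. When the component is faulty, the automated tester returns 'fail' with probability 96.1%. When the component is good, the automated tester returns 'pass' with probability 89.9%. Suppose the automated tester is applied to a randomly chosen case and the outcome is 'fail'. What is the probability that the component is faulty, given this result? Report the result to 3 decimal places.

P(H | E) ≈ 0.709

Let H be the event that the component is faulty. P(H) = 0.204, so P(¬H) = 0.796. With E the 'fail' result, P(E|H) = 0.961 and P(E|¬H) = 0.101.
P(E) = 0.961·0.204 + 0.101·0.796 = 0.19604 + 0.080396 = 0.27644.
By Bayes' theorem, P(H|E) = 0.19604 / 0.27644 = 0.709.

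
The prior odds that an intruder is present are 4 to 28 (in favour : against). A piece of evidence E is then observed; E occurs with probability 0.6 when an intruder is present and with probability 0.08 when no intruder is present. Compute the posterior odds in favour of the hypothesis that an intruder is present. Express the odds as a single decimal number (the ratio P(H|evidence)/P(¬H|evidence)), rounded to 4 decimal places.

Posterior odds ≈ 1.0714

Prior odds = 4/28 = 0.14286.
Likelihood ratio for E = 0.6/0.08 = 7.5000.
Posterior odds = prior odds × LR = 1.0714.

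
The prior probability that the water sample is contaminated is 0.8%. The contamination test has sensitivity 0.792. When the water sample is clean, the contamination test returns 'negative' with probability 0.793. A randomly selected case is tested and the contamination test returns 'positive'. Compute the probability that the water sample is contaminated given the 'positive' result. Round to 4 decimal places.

P(H | E) ≈ 0.0299

Write H for 'the water sample is contaminated'. Prior odds H:¬H = 0.008/0.992 = 0.0080645. For the 'positive' outcome, the likelihood ratio is 0.792/0.207 = 3.8261.
Posterior odds = 0.0080645 × 3.8261 = 0.030856, so P(H|E) = 0.030856/(1+0.030856) = 0.0299.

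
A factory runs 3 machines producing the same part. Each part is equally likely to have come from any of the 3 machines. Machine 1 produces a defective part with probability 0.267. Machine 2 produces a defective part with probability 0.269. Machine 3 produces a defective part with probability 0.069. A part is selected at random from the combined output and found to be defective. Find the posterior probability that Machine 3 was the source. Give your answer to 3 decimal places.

Posterior probability ≈ 0.114

P(defective|M1) = 0.267; P(defective|M2) = 0.269; P(defective|M3) = 0.069.
Prior × likelihood for each source: 0.333333·0.267=0.08900, 0.333333·0.269=0.08967, 0.333333·0.069=0.02300. Summing gives P(defective) = 0.20167.
P(Machine 3 | defective) = 0.02300 / 0.20167 = 0.114.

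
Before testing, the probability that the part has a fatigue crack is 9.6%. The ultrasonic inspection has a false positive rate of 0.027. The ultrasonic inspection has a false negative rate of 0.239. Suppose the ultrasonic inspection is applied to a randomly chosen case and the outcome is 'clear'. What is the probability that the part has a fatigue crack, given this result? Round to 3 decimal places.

P(H | E) ≈ 0.025

Let H be the event that the part has a fatigue crack. P(H) = 0.096, so P(¬H) = 0.904. With E the 'clear' result, P(E|H) = 0.239 and P(E|¬H) = 0.973.
P(E) = 0.239·0.096 + 0.973·0.904 = 0.022944 + 0.87959 = 0.90254.
By Bayes' theorem, P(H|E) = 0.022944 / 0.90254 = 0.025.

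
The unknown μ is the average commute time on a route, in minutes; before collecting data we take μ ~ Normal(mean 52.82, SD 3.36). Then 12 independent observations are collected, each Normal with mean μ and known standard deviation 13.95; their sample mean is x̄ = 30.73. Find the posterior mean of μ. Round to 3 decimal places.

Posterior mean ≈ 43.754

With known σ, the Normal prior is conjugate. Weight on the data is w = (n/σ²)/(n/σ² + 1/τ₀²) = 0.0616642/(0.0616642+0.0885771) = 0.41043.
Posterior mean = w·x̄ + (1−w)·μ₀ = 0.41043·30.73 + 0.58957·52.82 = 43.754.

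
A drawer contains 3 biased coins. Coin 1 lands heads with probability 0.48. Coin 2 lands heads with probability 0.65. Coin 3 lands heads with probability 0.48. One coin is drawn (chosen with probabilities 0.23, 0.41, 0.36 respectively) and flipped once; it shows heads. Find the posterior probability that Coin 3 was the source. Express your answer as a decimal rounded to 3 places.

Posterior probability ≈ 0.314

Tabulate prior·likelihood by source: [1] prior 0.23, lik 0.48, product 0.1104; [2] prior 0.41, lik 0.65, product 0.2665; [3] prior 0.36, lik 0.48, product 0.1728.
Normalizing constant = 0.54970; the posterior for Coin 3 is its product over the sum, 0.1728/0.54970 = 0.314.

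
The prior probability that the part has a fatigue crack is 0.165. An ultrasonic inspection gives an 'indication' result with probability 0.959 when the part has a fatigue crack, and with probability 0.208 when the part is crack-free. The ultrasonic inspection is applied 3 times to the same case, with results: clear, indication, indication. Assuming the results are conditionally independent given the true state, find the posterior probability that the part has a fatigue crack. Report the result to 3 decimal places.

Let H be the event that the part has a fatigue crack; start with P(H) = 0.165. P('indication'|H) = 0.959, P('indication'|¬H) = 0.208.
Update on result 1 ('clear'): P(H) ← 0.041·0.1650 / (0.041·0.1650 + 0.792·0.8350) = 0.0067650/0.66809 = 0.0101.
Update on result 2 ('indication'): P(H) ← 0.959·0.0101 / (0.959·0.0101 + 0.208·0.9899) = 0.0097108/0.21560 = 0.0450.
Update on result 3 ('indication'): P(H) ← 0.959·0.0450 / (0.959·0.0450 + 0.208·0.9550) = 0.043193/0.24182 = 0.1786.

Posterior P(H) ≈ 0.179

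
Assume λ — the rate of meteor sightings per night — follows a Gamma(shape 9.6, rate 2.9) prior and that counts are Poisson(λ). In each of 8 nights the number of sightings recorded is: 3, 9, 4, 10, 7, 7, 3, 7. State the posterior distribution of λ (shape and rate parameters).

The Poisson likelihood adds the total count to the shape and the number of exposure periods to the rate. Here ∑xᵢ = 50 and n = 8, so shape 9.6→59.6 and rate 2.9→10.9.

Posterior: Gamma(shape=59.6, rate=10.9)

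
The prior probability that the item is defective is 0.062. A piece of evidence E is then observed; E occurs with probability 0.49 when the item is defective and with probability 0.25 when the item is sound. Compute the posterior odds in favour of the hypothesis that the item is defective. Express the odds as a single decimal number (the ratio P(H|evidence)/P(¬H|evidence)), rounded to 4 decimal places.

Prior odds = 0.062/(1−0.062) = 0.066098.
Likelihood ratio for E = 0.49/0.25 = 1.9600.
Posterior odds = prior odds × LR = 0.12955.

Posterior odds ≈ 0.1296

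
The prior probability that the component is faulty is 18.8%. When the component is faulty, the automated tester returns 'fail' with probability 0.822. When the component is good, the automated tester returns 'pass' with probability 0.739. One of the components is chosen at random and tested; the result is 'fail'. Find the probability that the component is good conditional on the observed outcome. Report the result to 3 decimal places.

Let H be the event that the component is faulty. P(H) = 0.188, so P(¬H) = 0.812. With E the 'fail' result, P(E|H) = 0.822 and P(E|¬H) = 0.261.
P(E) = 0.822·0.188 + 0.261·0.812 = 0.15454 + 0.21193 = 0.36647.
By Bayes' theorem, P(H|E) = 0.15454 / 0.36647 = 0.422. Hence P(¬H|E) = 1 − 0.422 = 0.578.

P(¬H | E) ≈ 0.578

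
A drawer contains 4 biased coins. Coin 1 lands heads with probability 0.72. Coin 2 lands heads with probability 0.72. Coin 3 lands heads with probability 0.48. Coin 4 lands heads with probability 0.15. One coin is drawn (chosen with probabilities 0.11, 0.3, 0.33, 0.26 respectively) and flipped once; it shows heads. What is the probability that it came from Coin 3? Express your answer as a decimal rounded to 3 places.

Tabulate prior·likelihood by source: [1] prior 0.11, lik 0.72, product 0.07920; [2] prior 0.3, lik 0.72, product 0.2160; [3] prior 0.33, lik 0.48, product 0.1584; [4] prior 0.26, lik 0.15, product 0.03900.
Normalizing constant = 0.49260; the posterior for Coin 3 is its product over the sum, 0.1584/0.49260 = 0.322.

Posterior probability ≈ 0.322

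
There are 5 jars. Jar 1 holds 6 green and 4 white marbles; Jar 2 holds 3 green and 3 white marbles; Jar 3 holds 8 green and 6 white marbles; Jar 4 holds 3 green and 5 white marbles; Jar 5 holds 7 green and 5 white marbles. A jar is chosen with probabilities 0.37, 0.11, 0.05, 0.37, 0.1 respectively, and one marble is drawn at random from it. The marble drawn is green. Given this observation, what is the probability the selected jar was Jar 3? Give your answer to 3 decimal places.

Tabulate prior·likelihood by source: [1] prior 0.37, lik 0.6, product 0.2220; [2] prior 0.11, lik 0.5, product 0.05500; [3] prior 0.05, lik 0.5714, product 0.02857; [4] prior 0.37, lik 0.375, product 0.1387; [5] prior 0.1, lik 0.5833, product 0.05833.
Normalizing constant = 0.50265; the posterior for Jar 3 is its product over the sum, 0.02857/0.50265 = 0.057.

Posterior probability ≈ 0.057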